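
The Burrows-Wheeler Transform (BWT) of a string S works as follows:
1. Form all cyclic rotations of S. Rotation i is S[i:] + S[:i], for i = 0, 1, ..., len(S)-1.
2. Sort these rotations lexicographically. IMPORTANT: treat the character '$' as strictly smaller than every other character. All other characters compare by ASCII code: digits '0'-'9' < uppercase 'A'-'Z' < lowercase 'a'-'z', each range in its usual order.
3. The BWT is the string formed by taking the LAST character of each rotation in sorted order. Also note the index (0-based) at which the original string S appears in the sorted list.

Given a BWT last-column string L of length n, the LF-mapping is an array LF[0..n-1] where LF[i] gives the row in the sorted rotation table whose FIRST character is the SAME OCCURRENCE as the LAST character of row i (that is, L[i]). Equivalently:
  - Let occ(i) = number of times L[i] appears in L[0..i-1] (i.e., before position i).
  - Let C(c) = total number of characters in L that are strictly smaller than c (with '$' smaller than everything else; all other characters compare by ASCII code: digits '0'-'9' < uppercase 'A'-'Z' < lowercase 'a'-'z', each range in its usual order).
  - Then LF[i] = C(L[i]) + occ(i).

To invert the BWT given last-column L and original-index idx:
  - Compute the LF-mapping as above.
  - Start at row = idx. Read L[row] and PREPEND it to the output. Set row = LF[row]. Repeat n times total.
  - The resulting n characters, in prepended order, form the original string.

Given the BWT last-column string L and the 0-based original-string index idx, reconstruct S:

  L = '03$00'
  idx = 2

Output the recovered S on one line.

LF mapping: 1 4 0 2 3
Walk LF starting at row 2, prepending L[row]:
  step 1: row=2, L[2]='$', prepend. Next row=LF[2]=0
  step 2: row=0, L[0]='0', prepend. Next row=LF[0]=1
  step 3: row=1, L[1]='3', prepend. Next row=LF[1]=4
  step 4: row=4, L[4]='0', prepend. Next row=LF[4]=3
  step 5: row=3, L[3]='0', prepend. Next row=LF[3]=2
Reversed output: 0030$

Answer: 0030$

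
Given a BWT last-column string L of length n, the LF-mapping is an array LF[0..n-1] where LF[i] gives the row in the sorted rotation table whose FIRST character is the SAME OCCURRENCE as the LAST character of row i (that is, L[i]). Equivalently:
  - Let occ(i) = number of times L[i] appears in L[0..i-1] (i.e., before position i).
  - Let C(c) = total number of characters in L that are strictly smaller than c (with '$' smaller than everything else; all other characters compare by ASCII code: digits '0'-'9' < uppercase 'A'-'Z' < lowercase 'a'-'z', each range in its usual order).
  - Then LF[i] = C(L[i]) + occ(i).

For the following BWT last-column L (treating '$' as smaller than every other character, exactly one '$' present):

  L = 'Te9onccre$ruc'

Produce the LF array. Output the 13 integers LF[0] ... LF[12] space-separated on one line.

Char counts: '$':1, '9':1, 'T':1, 'c':3, 'e':2, 'n':1, 'o':1, 'r':2, 'u':1
C (first-col start): C('$')=0, C('9')=1, C('T')=2, C('c')=3, C('e')=6, C('n')=8, C('o')=9, C('r')=10, C('u')=12
L[0]='T': occ=0, LF[0]=C('T')+0=2+0=2
L[1]='e': occ=0, LF[1]=C('e')+0=6+0=6
L[2]='9': occ=0, LF[2]=C('9')+0=1+0=1
L[3]='o': occ=0, LF[3]=C('o')+0=9+0=9
L[4]='n': occ=0, LF[4]=C('n')+0=8+0=8
L[5]='c': occ=0, LF[5]=C('c')+0=3+0=3
L[6]='c': occ=1, LF[6]=C('c')+1=3+1=4
L[7]='r': occ=0, LF[7]=C('r')+0=10+0=10
L[8]='e': occ=1, LF[8]=C('e')+1=6+1=7
L[9]='$': occ=0, LF[9]=C('$')+0=0+0=0
L[10]='r': occ=1, LF[10]=C('r')+1=10+1=11
L[11]='u': occ=0, LF[11]=C('u')+0=12+0=12
L[12]='c': occ=2, LF[12]=C('c')+2=3+2=5

Answer: 2 6 1 9 8 3 4 10 7 0 11 12 5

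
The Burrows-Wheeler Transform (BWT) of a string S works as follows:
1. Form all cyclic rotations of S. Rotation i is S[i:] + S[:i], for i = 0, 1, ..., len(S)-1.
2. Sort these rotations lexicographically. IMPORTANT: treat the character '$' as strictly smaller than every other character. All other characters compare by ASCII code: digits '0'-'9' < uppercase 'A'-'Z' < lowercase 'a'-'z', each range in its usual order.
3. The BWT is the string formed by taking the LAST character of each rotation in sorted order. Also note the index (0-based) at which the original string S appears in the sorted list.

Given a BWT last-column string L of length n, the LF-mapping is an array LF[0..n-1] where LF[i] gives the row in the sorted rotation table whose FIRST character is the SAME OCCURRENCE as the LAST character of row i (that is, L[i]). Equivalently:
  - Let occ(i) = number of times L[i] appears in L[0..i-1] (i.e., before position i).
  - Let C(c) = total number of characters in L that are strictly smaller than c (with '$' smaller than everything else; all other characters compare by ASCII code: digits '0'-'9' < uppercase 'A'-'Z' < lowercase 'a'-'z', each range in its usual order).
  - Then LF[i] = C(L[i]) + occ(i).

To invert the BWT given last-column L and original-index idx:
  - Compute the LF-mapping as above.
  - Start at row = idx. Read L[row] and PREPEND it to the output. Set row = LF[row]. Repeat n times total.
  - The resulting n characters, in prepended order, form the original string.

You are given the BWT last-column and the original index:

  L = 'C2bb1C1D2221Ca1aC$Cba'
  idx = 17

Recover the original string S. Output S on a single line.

Answer: abb1CCaaCb122C211D2C$

Derivation:
LF mapping: 9 5 18 19 1 10 2 14 6 7 8 3 11 15 4 16 12 0 13 20 17
Walk LF starting at row 17, prepending L[row]:
  step 1: row=17, L[17]='$', prepend. Next row=LF[17]=0
  step 2: row=0, L[0]='C', prepend. Next row=LF[0]=9
  step 3: row=9, L[9]='2', prepend. Next row=LF[9]=7
  step 4: row=7, L[7]='D', prepend. Next row=LF[7]=14
  step 5: row=14, L[14]='1', prepend. Next row=LF[14]=4
  step 6: row=4, L[4]='1', prepend. Next row=LF[4]=1
  step 7: row=1, L[1]='2', prepend. Next row=LF[1]=5
  step 8: row=5, L[5]='C', prepend. Next row=LF[5]=10
  step 9: row=10, L[10]='2', prepend. Next row=LF[10]=8
  step 10: row=8, L[8]='2', prepend. Next row=LF[8]=6
  step 11: row=6, L[6]='1', prepend. Next row=LF[6]=2
  step 12: row=2, L[2]='b', prepend. Next row=LF[2]=18
  step 13: row=18, L[18]='C', prepend. Next row=LF[18]=13
  step 14: row=13, L[13]='a', prepend. Next row=LF[13]=15
  step 15: row=15, L[15]='a', prepend. Next row=LF[15]=16
  step 16: row=16, L[16]='C', prepend. Next row=LF[16]=12
  step 17: row=12, L[12]='C', prepend. Next row=LF[12]=11
  step 18: row=11, L[11]='1', prepend. Next row=LF[11]=3
  step 19: row=3, L[3]='b', prepend. Next row=LF[3]=19
  step 20: row=19, L[19]='b', prepend. Next row=LF[19]=20
  step 21: row=20, L[20]='a', prepend. Next row=LF[20]=17
Reversed output: abb1CCaaCb122C211D2C$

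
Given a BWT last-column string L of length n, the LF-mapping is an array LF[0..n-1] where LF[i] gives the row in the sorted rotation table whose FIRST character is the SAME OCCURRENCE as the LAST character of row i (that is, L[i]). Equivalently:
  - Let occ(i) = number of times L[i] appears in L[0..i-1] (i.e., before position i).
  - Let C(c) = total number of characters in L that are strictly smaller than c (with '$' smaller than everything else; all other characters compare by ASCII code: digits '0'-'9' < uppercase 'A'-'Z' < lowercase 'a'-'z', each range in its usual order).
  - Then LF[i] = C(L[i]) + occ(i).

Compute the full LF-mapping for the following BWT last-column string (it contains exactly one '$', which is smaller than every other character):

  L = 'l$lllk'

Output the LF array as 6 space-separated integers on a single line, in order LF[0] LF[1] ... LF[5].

Answer: 2 0 3 4 5 1

Derivation:
Char counts: '$':1, 'k':1, 'l':4
C (first-col start): C('$')=0, C('k')=1, C('l')=2
L[0]='l': occ=0, LF[0]=C('l')+0=2+0=2
L[1]='$': occ=0, LF[1]=C('$')+0=0+0=0
L[2]='l': occ=1, LF[2]=C('l')+1=2+1=3
L[3]='l': occ=2, LF[3]=C('l')+2=2+2=4
L[4]='l': occ=3, LF[4]=C('l')+3=2+3=5
L[5]='k': occ=0, LF[5]=C('k')+0=1+0=1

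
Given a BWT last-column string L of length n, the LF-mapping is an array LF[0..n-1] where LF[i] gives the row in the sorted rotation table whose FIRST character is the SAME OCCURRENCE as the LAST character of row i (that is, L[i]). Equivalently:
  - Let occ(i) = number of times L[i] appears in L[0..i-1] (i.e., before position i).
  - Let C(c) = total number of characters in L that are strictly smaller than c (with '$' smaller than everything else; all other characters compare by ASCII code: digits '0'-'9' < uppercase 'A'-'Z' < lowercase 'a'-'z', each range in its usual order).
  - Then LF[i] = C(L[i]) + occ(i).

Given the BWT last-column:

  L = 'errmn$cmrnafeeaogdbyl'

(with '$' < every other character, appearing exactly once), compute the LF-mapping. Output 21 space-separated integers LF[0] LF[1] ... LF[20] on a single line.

Answer: 6 17 18 12 14 0 4 13 19 15 1 9 7 8 2 16 10 5 3 20 11

Derivation:
Char counts: '$':1, 'a':2, 'b':1, 'c':1, 'd':1, 'e':3, 'f':1, 'g':1, 'l':1, 'm':2, 'n':2, 'o':1, 'r':3, 'y':1
C (first-col start): C('$')=0, C('a')=1, C('b')=3, C('c')=4, C('d')=5, C('e')=6, C('f')=9, C('g')=10, C('l')=11, C('m')=12, C('n')=14, C('o')=16, C('r')=17, C('y')=20
L[0]='e': occ=0, LF[0]=C('e')+0=6+0=6
L[1]='r': occ=0, LF[1]=C('r')+0=17+0=17
L[2]='r': occ=1, LF[2]=C('r')+1=17+1=18
L[3]='m': occ=0, LF[3]=C('m')+0=12+0=12
L[4]='n': occ=0, LF[4]=C('n')+0=14+0=14
L[5]='$': occ=0, LF[5]=C('$')+0=0+0=0
L[6]='c': occ=0, LF[6]=C('c')+0=4+0=4
L[7]='m': occ=1, LF[7]=C('m')+1=12+1=13
L[8]='r': occ=2, LF[8]=C('r')+2=17+2=19
L[9]='n': occ=1, LF[9]=C('n')+1=14+1=15
L[10]='a': occ=0, LF[10]=C('a')+0=1+0=1
L[11]='f': occ=0, LF[11]=C('f')+0=9+0=9
L[12]='e': occ=1, LF[12]=C('e')+1=6+1=7
L[13]='e': occ=2, LF[13]=C('e')+2=6+2=8
L[14]='a': occ=1, LF[14]=C('a')+1=1+1=2
L[15]='o': occ=0, LF[15]=C('o')+0=16+0=16
L[16]='g': occ=0, LF[16]=C('g')+0=10+0=10
L[17]='d': occ=0, LF[17]=C('d')+0=5+0=5
L[18]='b': occ=0, LF[18]=C('b')+0=3+0=3
L[19]='y': occ=0, LF[19]=C('y')+0=20+0=20
L[20]='l': occ=0, LF[20]=C('l')+0=11+0=11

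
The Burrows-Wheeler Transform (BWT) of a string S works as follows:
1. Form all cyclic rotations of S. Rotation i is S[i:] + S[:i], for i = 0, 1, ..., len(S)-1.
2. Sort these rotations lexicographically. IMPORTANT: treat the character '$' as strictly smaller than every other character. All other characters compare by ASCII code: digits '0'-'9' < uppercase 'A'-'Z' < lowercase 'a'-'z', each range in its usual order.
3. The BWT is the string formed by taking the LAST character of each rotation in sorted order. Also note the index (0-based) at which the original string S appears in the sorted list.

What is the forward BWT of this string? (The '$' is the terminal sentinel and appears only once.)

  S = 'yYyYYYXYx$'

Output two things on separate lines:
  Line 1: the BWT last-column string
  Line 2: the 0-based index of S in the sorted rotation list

All 10 rotations (rotation i = S[i:]+S[:i]):
  rot[0] = yYyYYYXYx$
  rot[1] = YyYYYXYx$y
  rot[2] = yYYYXYx$yY
  rot[3] = YYYXYx$yYy
  rot[4] = YYXYx$yYyY
  rot[5] = YXYx$yYyYY
  rot[6] = XYx$yYyYYY
  rot[7] = Yx$yYyYYYX
  rot[8] = x$yYyYYYXY
  rot[9] = $yYyYYYXYx
Sorted (with $ < everything):
  sorted[0] = $yYyYYYXYx  (last char: 'x')
  sorted[1] = XYx$yYyYYY  (last char: 'Y')
  sorted[2] = YXYx$yYyYY  (last char: 'Y')
  sorted[3] = YYXYx$yYyY  (last char: 'Y')
  sorted[4] = YYYXYx$yYy  (last char: 'y')
  sorted[5] = Yx$yYyYYYX  (last char: 'X')
  sorted[6] = YyYYYXYx$y  (last char: 'y')
  sorted[7] = x$yYyYYYXY  (last char: 'Y')
  sorted[8] = yYYYXYx$yY  (last char: 'Y')
  sorted[9] = yYyYYYXYx$  (last char: '$')
Last column: xYYYyXyYY$
Original string S is at sorted index 9

Answer: xYYYyXyYY$
9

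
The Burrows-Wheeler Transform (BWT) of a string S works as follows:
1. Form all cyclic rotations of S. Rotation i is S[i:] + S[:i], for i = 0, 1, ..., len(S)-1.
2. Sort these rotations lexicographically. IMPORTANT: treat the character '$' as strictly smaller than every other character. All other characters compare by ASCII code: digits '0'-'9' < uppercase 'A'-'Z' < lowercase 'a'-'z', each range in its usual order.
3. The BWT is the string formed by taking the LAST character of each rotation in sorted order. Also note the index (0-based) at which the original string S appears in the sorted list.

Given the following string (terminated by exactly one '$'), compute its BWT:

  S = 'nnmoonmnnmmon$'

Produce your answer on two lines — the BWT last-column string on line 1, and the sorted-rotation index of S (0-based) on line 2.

All 14 rotations (rotation i = S[i:]+S[:i]):
  rot[0] = nnmoonmnnmmon$
  rot[1] = nmoonmnnmmon$n
  rot[2] = moonmnnmmon$nn
  rot[3] = oonmnnmmon$nnm
  rot[4] = onmnnmmon$nnmo
  rot[5] = nmnnmmon$nnmoo
  rot[6] = mnnmmon$nnmoon
  rot[7] = nnmmon$nnmoonm
  rot[8] = nmmon$nnmoonmn
  rot[9] = mmon$nnmoonmnn
  rot[10] = mon$nnmoonmnnm
  rot[11] = on$nnmoonmnnmm
  rot[12] = n$nnmoonmnnmmo
  rot[13] = $nnmoonmnnmmon
Sorted (with $ < everything):
  sorted[0] = $nnmoonmnnmmon  (last char: 'n')
  sorted[1] = mmon$nnmoonmnn  (last char: 'n')
  sorted[2] = mnnmmon$nnmoon  (last char: 'n')
  sorted[3] = mon$nnmoonmnnm  (last char: 'm')
  sorted[4] = moonmnnmmon$nn  (last char: 'n')
  sorted[5] = n$nnmoonmnnmmo  (last char: 'o')
  sorted[6] = nmmon$nnmoonmn  (last char: 'n')
  sorted[7] = nmnnmmon$nnmoo  (last char: 'o')
  sorted[8] = nmoonmnnmmon$n  (last char: 'n')
  sorted[9] = nnmmon$nnmoonm  (last char: 'm')
  sorted[10] = nnmoonmnnmmon$  (last char: '$')
  sorted[11] = on$nnmoonmnnmm  (last char: 'm')
  sorted[12] = onmnnmmon$nnmo  (last char: 'o')
  sorted[13] = oonmnnmmon$nnm  (last char: 'm')
Last column: nnnmnononm$mom
Original string S is at sorted index 10

Answer: nnnmnononm$mom
10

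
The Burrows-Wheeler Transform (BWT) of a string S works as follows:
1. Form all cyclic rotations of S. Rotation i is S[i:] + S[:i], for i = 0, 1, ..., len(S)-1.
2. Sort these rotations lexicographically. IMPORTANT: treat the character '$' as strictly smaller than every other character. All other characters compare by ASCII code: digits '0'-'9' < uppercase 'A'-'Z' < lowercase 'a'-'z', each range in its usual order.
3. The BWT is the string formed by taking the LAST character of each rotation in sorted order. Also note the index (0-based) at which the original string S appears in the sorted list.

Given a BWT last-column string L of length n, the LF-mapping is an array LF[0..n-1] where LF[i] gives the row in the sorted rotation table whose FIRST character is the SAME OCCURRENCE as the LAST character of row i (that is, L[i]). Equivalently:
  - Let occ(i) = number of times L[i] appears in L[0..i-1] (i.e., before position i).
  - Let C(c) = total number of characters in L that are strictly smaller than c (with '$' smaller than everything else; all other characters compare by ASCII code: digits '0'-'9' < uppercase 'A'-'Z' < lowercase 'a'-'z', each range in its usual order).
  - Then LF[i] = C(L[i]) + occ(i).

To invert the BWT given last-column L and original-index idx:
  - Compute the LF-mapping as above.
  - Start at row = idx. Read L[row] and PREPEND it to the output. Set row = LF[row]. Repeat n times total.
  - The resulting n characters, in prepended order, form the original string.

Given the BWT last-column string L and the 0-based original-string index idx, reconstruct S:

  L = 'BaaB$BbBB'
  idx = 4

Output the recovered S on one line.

Answer: BaBBBbaB$

Derivation:
LF mapping: 1 6 7 2 0 3 8 4 5
Walk LF starting at row 4, prepending L[row]:
  step 1: row=4, L[4]='$', prepend. Next row=LF[4]=0
  step 2: row=0, L[0]='B', prepend. Next row=LF[0]=1
  step 3: row=1, L[1]='a', prepend. Next row=LF[1]=6
  step 4: row=6, L[6]='b', prepend. Next row=LF[6]=8
  step 5: row=8, L[8]='B', prepend. Next row=LF[8]=5
  step 6: row=5, L[5]='B', prepend. Next row=LF[5]=3
  step 7: row=3, L[3]='B', prepend. Next row=LF[3]=2
  step 8: row=2, L[2]='a', prepend. Next row=LF[2]=7
  step 9: row=7, L[7]='B', prepend. Next row=LF[7]=4
Reversed output: BaBBBbaB$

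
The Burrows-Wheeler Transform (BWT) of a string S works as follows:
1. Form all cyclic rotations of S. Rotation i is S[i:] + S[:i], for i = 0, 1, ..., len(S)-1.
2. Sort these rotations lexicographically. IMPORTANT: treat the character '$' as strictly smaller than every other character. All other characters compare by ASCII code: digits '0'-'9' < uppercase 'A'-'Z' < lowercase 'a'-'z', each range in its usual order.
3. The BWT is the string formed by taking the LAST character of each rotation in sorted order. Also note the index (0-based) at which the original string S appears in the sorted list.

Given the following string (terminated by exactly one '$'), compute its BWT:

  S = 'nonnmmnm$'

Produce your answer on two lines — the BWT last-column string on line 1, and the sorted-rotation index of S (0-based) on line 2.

Answer: mnnmmno$n
7

Derivation:
All 9 rotations (rotation i = S[i:]+S[:i]):
  rot[0] = nonnmmnm$
  rot[1] = onnmmnm$n
  rot[2] = nnmmnm$no
  rot[3] = nmmnm$non
  rot[4] = mmnm$nonn
  rot[5] = mnm$nonnm
  rot[6] = nm$nonnmm
  rot[7] = m$nonnmmn
  rot[8] = $nonnmmnm
Sorted (with $ < everything):
  sorted[0] = $nonnmmnm  (last char: 'm')
  sorted[1] = m$nonnmmn  (last char: 'n')
  sorted[2] = mmnm$nonn  (last char: 'n')
  sorted[3] = mnm$nonnm  (last char: 'm')
  sorted[4] = nm$nonnmm  (last char: 'm')
  sorted[5] = nmmnm$non  (last char: 'n')
  sorted[6] = nnmmnm$no  (last char: 'o')
  sorted[7] = nonnmmnm$  (last char: '$')
  sorted[8] = onnmmnm$n  (last char: 'n')
Last column: mnnmmno$n
Original string S is at sorted index 7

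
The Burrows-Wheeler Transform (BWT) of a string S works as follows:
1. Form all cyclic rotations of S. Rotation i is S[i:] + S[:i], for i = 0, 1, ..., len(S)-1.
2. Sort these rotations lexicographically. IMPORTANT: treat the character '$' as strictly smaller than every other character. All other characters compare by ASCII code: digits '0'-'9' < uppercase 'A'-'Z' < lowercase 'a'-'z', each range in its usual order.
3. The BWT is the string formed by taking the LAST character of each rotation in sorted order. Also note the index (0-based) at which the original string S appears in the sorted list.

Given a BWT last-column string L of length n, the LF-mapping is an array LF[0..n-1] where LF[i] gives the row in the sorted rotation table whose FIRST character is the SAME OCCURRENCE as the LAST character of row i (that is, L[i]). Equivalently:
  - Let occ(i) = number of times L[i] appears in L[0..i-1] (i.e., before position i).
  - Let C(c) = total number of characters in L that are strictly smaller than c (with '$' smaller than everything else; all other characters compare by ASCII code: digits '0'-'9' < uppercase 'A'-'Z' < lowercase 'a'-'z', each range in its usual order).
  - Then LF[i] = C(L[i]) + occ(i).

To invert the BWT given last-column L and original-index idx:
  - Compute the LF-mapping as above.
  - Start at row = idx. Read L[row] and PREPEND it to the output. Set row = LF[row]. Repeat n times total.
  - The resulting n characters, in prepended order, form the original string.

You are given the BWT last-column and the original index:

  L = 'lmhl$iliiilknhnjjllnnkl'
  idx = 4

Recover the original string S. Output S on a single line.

Answer: ijllnnlknnliijlmhhlikl$

Derivation:
LF mapping: 11 18 1 12 0 3 13 4 5 6 14 9 19 2 20 7 8 15 16 21 22 10 17
Walk LF starting at row 4, prepending L[row]:
  step 1: row=4, L[4]='$', prepend. Next row=LF[4]=0
  step 2: row=0, L[0]='l', prepend. Next row=LF[0]=11
  step 3: row=11, L[11]='k', prepend. Next row=LF[11]=9
  step 4: row=9, L[9]='i', prepend. Next row=LF[9]=6
  step 5: row=6, L[6]='l', prepend. Next row=LF[6]=13
  step 6: row=13, L[13]='h', prepend. Next row=LF[13]=2
  step 7: row=2, L[2]='h', prepend. Next row=LF[2]=1
  step 8: row=1, L[1]='m', prepend. Next row=LF[1]=18
  step 9: row=18, L[18]='l', prepend. Next row=LF[18]=16
  step 10: row=16, L[16]='j', prepend. Next row=LF[16]=8
  step 11: row=8, L[8]='i', prepend. Next row=LF[8]=5
  step 12: row=5, L[5]='i', prepend. Next row=LF[5]=3
  step 13: row=3, L[3]='l', prepend. Next row=LF[3]=12
  step 14: row=12, L[12]='n', prepend. Next row=LF[12]=19
  step 15: row=19, L[19]='n', prepend. Next row=LF[19]=21
  step 16: row=21, L[21]='k', prepend. Next row=LF[21]=10
  step 17: row=10, L[10]='l', prepend. Next row=LF[10]=14
  step 18: row=14, L[14]='n', prepend. Next row=LF[14]=20
  step 19: row=20, L[20]='n', prepend. Next row=LF[20]=22
  step 20: row=22, L[22]='l', prepend. Next row=LF[22]=17
  step 21: row=17, L[17]='l', prepend. Next row=LF[17]=15
  step 22: row=15, L[15]='j', prepend. Next row=LF[15]=7
  step 23: row=7, L[7]='i', prepend. Next row=LF[7]=4
Reversed output: ijllnnlknnliijlmhhlikl$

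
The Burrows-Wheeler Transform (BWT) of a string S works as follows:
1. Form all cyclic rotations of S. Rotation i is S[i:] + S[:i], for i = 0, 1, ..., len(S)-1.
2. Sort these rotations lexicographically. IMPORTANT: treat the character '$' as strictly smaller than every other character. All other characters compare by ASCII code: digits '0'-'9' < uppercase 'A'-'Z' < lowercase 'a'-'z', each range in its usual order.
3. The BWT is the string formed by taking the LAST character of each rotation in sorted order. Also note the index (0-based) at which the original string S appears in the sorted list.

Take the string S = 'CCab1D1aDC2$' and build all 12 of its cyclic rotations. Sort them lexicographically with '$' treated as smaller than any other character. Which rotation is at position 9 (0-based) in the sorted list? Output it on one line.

All 12 rotations (rotation i = S[i:]+S[:i]):
  rot[0] = CCab1D1aDC2$
  rot[1] = Cab1D1aDC2$C
  rot[2] = ab1D1aDC2$CC
  rot[3] = b1D1aDC2$CCa
  rot[4] = 1D1aDC2$CCab
  rot[5] = D1aDC2$CCab1
  rot[6] = 1aDC2$CCab1D
  rot[7] = aDC2$CCab1D1
  rot[8] = DC2$CCab1D1a
  rot[9] = C2$CCab1D1aD
  rot[10] = 2$CCab1D1aDC
  rot[11] = $CCab1D1aDC2
Sorted (with $ < everything):
  sorted[0] = $CCab1D1aDC2
  sorted[1] = 1D1aDC2$CCab
  sorted[2] = 1aDC2$CCab1D
  sorted[3] = 2$CCab1D1aDC
  sorted[4] = C2$CCab1D1aD
  sorted[5] = CCab1D1aDC2$
  sorted[6] = Cab1D1aDC2$C
  sorted[7] = D1aDC2$CCab1
  sorted[8] = DC2$CCab1D1a
  sorted[9] = aDC2$CCab1D1
  sorted[10] = ab1D1aDC2$CC
  sorted[11] = b1D1aDC2$CCa
sorted[9] = aDC2$CCab1D1

Answer: aDC2$CCab1D1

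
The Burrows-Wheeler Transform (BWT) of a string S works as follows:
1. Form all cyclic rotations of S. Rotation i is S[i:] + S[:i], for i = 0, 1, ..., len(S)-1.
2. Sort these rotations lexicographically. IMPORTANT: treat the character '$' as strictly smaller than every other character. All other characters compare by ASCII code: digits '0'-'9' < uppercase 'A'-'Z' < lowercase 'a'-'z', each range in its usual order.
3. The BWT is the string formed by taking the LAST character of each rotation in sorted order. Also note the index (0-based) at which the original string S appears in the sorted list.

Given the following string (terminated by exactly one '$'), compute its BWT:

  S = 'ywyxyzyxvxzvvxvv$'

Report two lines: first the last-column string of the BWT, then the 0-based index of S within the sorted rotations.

Answer: vvxzvxyvyyv$zwxxy
11

Derivation:
All 17 rotations (rotation i = S[i:]+S[:i]):
  rot[0] = ywyxyzyxvxzvvxvv$
  rot[1] = wyxyzyxvxzvvxvv$y
  rot[2] = yxyzyxvxzvvxvv$yw
  rot[3] = xyzyxvxzvvxvv$ywy
  rot[4] = yzyxvxzvvxvv$ywyx
  rot[5] = zyxvxzvvxvv$ywyxy
  rot[6] = yxvxzvvxvv$ywyxyz
  rot[7] = xvxzvvxvv$ywyxyzy
  rot[8] = vxzvvxvv$ywyxyzyx
  rot[9] = xzvvxvv$ywyxyzyxv
  rot[10] = zvvxvv$ywyxyzyxvx
  rot[11] = vvxvv$ywyxyzyxvxz
  rot[12] = vxvv$ywyxyzyxvxzv
  rot[13] = xvv$ywyxyzyxvxzvv
  rot[14] = vv$ywyxyzyxvxzvvx
  rot[15] = v$ywyxyzyxvxzvvxv
  rot[16] = $ywyxyzyxvxzvvxvv
Sorted (with $ < everything):
  sorted[0] = $ywyxyzyxvxzvvxvv  (last char: 'v')
  sorted[1] = v$ywyxyzyxvxzvvxv  (last char: 'v')
  sorted[2] = vv$ywyxyzyxvxzvvx  (last char: 'x')
  sorted[3] = vvxvv$ywyxyzyxvxz  (last char: 'z')
  sorted[4] = vxvv$ywyxyzyxvxzv  (last char: 'v')
  sorted[5] = vxzvvxvv$ywyxyzyx  (last char: 'x')
  sorted[6] = wyxyzyxvxzvvxvv$y  (last char: 'y')
  sorted[7] = xvv$ywyxyzyxvxzvv  (last char: 'v')
  sorted[8] = xvxzvvxvv$ywyxyzy  (last char: 'y')
  sorted[9] = xyzyxvxzvvxvv$ywy  (last char: 'y')
  sorted[10] = xzvvxvv$ywyxyzyxv  (last char: 'v')
  sorted[11] = ywyxyzyxvxzvvxvv$  (last char: '$')
  sorted[12] = yxvxzvvxvv$ywyxyz  (last char: 'z')
  sorted[13] = yxyzyxvxzvvxvv$yw  (last char: 'w')
  sorted[14] = yzyxvxzvvxvv$ywyx  (last char: 'x')
  sorted[15] = zvvxvv$ywyxyzyxvx  (last char: 'x')
  sorted[16] = zyxvxzvvxvv$ywyxy  (last char: 'y')
Last column: vvxzvxyvyyv$zwxxy
Original string S is at sorted index 11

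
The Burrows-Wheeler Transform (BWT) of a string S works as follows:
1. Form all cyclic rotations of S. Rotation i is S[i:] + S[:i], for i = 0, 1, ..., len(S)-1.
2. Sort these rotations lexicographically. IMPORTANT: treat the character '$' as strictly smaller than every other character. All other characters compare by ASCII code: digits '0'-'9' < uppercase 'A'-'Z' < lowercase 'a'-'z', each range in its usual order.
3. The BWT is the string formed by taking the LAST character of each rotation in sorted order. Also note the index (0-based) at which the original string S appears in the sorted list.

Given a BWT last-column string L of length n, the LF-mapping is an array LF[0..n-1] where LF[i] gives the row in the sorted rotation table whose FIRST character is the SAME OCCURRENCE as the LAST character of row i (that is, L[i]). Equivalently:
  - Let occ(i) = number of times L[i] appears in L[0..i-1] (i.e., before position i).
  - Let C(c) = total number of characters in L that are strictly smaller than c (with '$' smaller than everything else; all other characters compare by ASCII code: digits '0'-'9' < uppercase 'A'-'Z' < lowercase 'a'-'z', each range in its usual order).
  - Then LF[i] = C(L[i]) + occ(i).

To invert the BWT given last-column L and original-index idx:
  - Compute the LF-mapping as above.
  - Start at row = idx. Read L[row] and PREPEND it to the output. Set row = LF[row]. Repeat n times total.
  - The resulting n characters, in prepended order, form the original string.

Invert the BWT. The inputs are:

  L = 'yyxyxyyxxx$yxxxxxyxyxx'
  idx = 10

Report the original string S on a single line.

LF mapping: 14 15 1 16 2 17 18 3 4 5 0 19 6 7 8 9 10 20 11 21 12 13
Walk LF starting at row 10, prepending L[row]:
  step 1: row=10, L[10]='$', prepend. Next row=LF[10]=0
  step 2: row=0, L[0]='y', prepend. Next row=LF[0]=14
  step 3: row=14, L[14]='x', prepend. Next row=LF[14]=8
  step 4: row=8, L[8]='x', prepend. Next row=LF[8]=4
  step 5: row=4, L[4]='x', prepend. Next row=LF[4]=2
  step 6: row=2, L[2]='x', prepend. Next row=LF[2]=1
  step 7: row=1, L[1]='y', prepend. Next row=LF[1]=15
  step 8: row=15, L[15]='x', prepend. Next row=LF[15]=9
  step 9: row=9, L[9]='x', prepend. Next row=LF[9]=5
  step 10: row=5, L[5]='y', prepend. Next row=LF[5]=17
  step 11: row=17, L[17]='y', prepend. Next row=LF[17]=20
  step 12: row=20, L[20]='x', prepend. Next row=LF[20]=12
  step 13: row=12, L[12]='x', prepend. Next row=LF[12]=6
  step 14: row=6, L[6]='y', prepend. Next row=LF[6]=18
  step 15: row=18, L[18]='x', prepend. Next row=LF[18]=11
  step 16: row=11, L[11]='y', prepend. Next row=LF[11]=19
  step 17: row=19, L[19]='y', prepend. Next row=LF[19]=21
  step 18: row=21, L[21]='x', prepend. Next row=LF[21]=13
  step 19: row=13, L[13]='x', prepend. Next row=LF[13]=7
  step 20: row=7, L[7]='x', prepend. Next row=LF[7]=3
  step 21: row=3, L[3]='y', prepend. Next row=LF[3]=16
  step 22: row=16, L[16]='x', prepend. Next row=LF[16]=10
Reversed output: xyxxxyyxyxxyyxxyxxxxy$

Answer: xyxxxyyxyxxyyxxyxxxxy$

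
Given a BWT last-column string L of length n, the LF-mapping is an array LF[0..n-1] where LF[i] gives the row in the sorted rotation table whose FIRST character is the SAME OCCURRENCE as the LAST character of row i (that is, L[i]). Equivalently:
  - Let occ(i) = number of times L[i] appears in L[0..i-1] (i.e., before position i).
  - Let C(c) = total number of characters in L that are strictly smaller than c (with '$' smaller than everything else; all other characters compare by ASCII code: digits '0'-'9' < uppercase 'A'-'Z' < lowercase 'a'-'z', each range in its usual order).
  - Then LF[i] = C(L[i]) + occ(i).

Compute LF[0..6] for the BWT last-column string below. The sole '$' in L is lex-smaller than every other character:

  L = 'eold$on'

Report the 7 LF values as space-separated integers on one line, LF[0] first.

Answer: 2 5 3 1 0 6 4

Derivation:
Char counts: '$':1, 'd':1, 'e':1, 'l':1, 'n':1, 'o':2
C (first-col start): C('$')=0, C('d')=1, C('e')=2, C('l')=3, C('n')=4, C('o')=5
L[0]='e': occ=0, LF[0]=C('e')+0=2+0=2
L[1]='o': occ=0, LF[1]=C('o')+0=5+0=5
L[2]='l': occ=0, LF[2]=C('l')+0=3+0=3
L[3]='d': occ=0, LF[3]=C('d')+0=1+0=1
L[4]='$': occ=0, LF[4]=C('$')+0=0+0=0
L[5]='o': occ=1, LF[5]=C('o')+1=5+1=6
L[6]='n': occ=0, LF[6]=C('n')+0=4+0=4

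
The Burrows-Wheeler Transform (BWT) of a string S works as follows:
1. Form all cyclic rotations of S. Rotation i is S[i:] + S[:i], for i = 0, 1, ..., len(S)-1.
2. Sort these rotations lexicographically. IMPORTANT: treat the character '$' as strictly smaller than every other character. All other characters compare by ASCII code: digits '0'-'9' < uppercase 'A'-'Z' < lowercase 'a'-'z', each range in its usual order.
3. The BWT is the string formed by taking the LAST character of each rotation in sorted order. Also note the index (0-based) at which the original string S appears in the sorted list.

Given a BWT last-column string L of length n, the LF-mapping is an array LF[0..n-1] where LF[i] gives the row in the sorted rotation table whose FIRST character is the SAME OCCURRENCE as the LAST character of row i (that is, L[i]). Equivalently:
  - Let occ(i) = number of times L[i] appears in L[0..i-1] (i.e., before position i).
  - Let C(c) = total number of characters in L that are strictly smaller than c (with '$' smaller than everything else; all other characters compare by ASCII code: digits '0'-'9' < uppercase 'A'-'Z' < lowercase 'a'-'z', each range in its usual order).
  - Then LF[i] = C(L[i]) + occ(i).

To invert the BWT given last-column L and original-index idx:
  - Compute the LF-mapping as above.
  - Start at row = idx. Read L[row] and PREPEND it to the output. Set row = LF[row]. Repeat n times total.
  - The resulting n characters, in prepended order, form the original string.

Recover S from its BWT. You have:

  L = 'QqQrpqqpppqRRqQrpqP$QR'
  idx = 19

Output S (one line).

Answer: qqpRppQqPqpqRpRrqQrQQ$

Derivation:
LF mapping: 2 14 3 20 9 15 16 10 11 12 17 6 7 18 4 21 13 19 1 0 5 8
Walk LF starting at row 19, prepending L[row]:
  step 1: row=19, L[19]='$', prepend. Next row=LF[19]=0
  step 2: row=0, L[0]='Q', prepend. Next row=LF[0]=2
  step 3: row=2, L[2]='Q', prepend. Next row=LF[2]=3
  step 4: row=3, L[3]='r', prepend. Next row=LF[3]=20
  step 5: row=20, L[20]='Q', prepend. Next row=LF[20]=5
  step 6: row=5, L[5]='q', prepend. Next row=LF[5]=15
  step 7: row=15, L[15]='r', prepend. Next row=LF[15]=21
  step 8: row=21, L[21]='R', prepend. Next row=LF[21]=8
  step 9: row=8, L[8]='p', prepend. Next row=LF[8]=11
  step 10: row=11, L[11]='R', prepend. Next row=LF[11]=6
  step 11: row=6, L[6]='q', prepend. Next row=LF[6]=16
  step 12: row=16, L[16]='p', prepend. Next row=LF[16]=13
  step 13: row=13, L[13]='q', prepend. Next row=LF[13]=18
  step 14: row=18, L[18]='P', prepend. Next row=LF[18]=1
  step 15: row=1, L[1]='q', prepend. Next row=LF[1]=14
  step 16: row=14, L[14]='Q', prepend. Next row=LF[14]=4
  step 17: row=4, L[4]='p', prepend. Next row=LF[4]=9
  step 18: row=9, L[9]='p', prepend. Next row=LF[9]=12
  step 19: row=12, L[12]='R', prepend. Next row=LF[12]=7
  step 20: row=7, L[7]='p', prepend. Next row=LF[7]=10
  step 21: row=10, L[10]='q', prepend. Next row=LF[10]=17
  step 22: row=17, L[17]='q', prepend. Next row=LF[17]=19
Reversed output: qqpRppQqPqpqRpRrqQrQQ$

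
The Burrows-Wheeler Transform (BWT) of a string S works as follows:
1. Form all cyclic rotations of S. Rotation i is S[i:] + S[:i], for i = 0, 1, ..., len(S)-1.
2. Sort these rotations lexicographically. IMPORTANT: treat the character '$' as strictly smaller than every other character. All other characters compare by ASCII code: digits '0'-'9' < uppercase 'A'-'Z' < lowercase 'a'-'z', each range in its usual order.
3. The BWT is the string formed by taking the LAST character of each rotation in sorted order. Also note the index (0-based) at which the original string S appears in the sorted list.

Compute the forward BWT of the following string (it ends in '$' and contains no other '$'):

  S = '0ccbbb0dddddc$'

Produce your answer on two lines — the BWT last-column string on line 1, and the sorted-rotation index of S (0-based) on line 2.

Answer: c$bbbcdc0dddd0
1

Derivation:
All 14 rotations (rotation i = S[i:]+S[:i]):
  rot[0] = 0ccbbb0dddddc$
  rot[1] = ccbbb0dddddc$0
  rot[2] = cbbb0dddddc$0c
  rot[3] = bbb0dddddc$0cc
  rot[4] = bb0dddddc$0ccb
  rot[5] = b0dddddc$0ccbb
  rot[6] = 0dddddc$0ccbbb
  rot[7] = dddddc$0ccbbb0
  rot[8] = ddddc$0ccbbb0d
  rot[9] = dddc$0ccbbb0dd
  rot[10] = ddc$0ccbbb0ddd
  rot[11] = dc$0ccbbb0dddd
  rot[12] = c$0ccbbb0ddddd
  rot[13] = $0ccbbb0dddddc
Sorted (with $ < everything):
  sorted[0] = $0ccbbb0dddddc  (last char: 'c')
  sorted[1] = 0ccbbb0dddddc$  (last char: '$')
  sorted[2] = 0dddddc$0ccbbb  (last char: 'b')
  sorted[3] = b0dddddc$0ccbb  (last char: 'b')
  sorted[4] = bb0dddddc$0ccb  (last char: 'b')
  sorted[5] = bbb0dddddc$0cc  (last char: 'c')
  sorted[6] = c$0ccbbb0ddddd  (last char: 'd')
  sorted[7] = cbbb0dddddc$0c  (last char: 'c')
  sorted[8] = ccbbb0dddddc$0  (last char: '0')
  sorted[9] = dc$0ccbbb0dddd  (last char: 'd')
  sorted[10] = ddc$0ccbbb0ddd  (last char: 'd')
  sorted[11] = dddc$0ccbbb0dd  (last char: 'd')
  sorted[12] = ddddc$0ccbbb0d  (last char: 'd')
  sorted[13] = dddddc$0ccbbb0  (last char: '0')
Last column: c$bbbcdc0dddd0
Original string S is at sorted index 1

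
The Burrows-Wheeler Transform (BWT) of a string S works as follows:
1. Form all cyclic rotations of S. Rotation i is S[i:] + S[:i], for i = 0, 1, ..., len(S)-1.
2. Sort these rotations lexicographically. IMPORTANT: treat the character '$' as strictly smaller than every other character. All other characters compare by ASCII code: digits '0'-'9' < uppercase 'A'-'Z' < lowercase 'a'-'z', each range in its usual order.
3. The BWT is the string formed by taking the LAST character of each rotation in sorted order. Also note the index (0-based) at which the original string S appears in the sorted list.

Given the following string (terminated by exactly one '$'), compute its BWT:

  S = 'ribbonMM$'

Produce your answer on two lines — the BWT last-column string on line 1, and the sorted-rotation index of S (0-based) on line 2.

All 9 rotations (rotation i = S[i:]+S[:i]):
  rot[0] = ribbonMM$
  rot[1] = ibbonMM$r
  rot[2] = bbonMM$ri
  rot[3] = bonMM$rib
  rot[4] = onMM$ribb
  rot[5] = nMM$ribbo
  rot[6] = MM$ribbon
  rot[7] = M$ribbonM
  rot[8] = $ribbonMM
Sorted (with $ < everything):
  sorted[0] = $ribbonMM  (last char: 'M')
  sorted[1] = M$ribbonM  (last char: 'M')
  sorted[2] = MM$ribbon  (last char: 'n')
  sorted[3] = bbonMM$ri  (last char: 'i')
  sorted[4] = bonMM$rib  (last char: 'b')
  sorted[5] = ibbonMM$r  (last char: 'r')
  sorted[6] = nMM$ribbo  (last char: 'o')
  sorted[7] = onMM$ribb  (last char: 'b')
  sorted[8] = ribbonMM$  (last char: '$')
Last column: MMnibrob$
Original string S is at sorted index 8

Answer: MMnibrob$
8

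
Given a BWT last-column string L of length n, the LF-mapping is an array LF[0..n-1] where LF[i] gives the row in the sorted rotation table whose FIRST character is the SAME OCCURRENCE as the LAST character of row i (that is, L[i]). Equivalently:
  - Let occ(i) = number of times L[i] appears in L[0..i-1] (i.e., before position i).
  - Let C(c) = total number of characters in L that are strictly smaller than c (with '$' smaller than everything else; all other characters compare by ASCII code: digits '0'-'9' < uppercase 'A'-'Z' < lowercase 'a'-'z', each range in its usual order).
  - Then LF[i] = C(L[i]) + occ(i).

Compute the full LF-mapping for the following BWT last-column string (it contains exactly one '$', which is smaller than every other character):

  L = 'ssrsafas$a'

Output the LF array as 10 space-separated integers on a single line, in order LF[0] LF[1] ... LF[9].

Char counts: '$':1, 'a':3, 'f':1, 'r':1, 's':4
C (first-col start): C('$')=0, C('a')=1, C('f')=4, C('r')=5, C('s')=6
L[0]='s': occ=0, LF[0]=C('s')+0=6+0=6
L[1]='s': occ=1, LF[1]=C('s')+1=6+1=7
L[2]='r': occ=0, LF[2]=C('r')+0=5+0=5
L[3]='s': occ=2, LF[3]=C('s')+2=6+2=8
L[4]='a': occ=0, LF[4]=C('a')+0=1+0=1
L[5]='f': occ=0, LF[5]=C('f')+0=4+0=4
L[6]='a': occ=1, LF[6]=C('a')+1=1+1=2
L[7]='s': occ=3, LF[7]=C('s')+3=6+3=9
L[8]='$': occ=0, LF[8]=C('$')+0=0+0=0
L[9]='a': occ=2, LF[9]=C('a')+2=1+2=3

Answer: 6 7 5 8 1 4 2 9 0 3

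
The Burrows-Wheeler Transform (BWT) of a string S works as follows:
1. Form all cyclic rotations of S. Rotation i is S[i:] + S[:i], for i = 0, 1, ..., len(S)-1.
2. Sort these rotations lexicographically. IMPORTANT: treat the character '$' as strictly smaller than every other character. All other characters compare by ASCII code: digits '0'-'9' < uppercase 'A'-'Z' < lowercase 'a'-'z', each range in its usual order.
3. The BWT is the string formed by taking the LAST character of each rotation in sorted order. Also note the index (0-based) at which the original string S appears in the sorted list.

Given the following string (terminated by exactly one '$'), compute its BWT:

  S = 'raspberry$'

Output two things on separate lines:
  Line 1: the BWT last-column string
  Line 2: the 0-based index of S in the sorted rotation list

All 10 rotations (rotation i = S[i:]+S[:i]):
  rot[0] = raspberry$
  rot[1] = aspberry$r
  rot[2] = spberry$ra
  rot[3] = pberry$ras
  rot[4] = berry$rasp
  rot[5] = erry$raspb
  rot[6] = rry$raspbe
  rot[7] = ry$raspber
  rot[8] = y$raspberr
  rot[9] = $raspberry
Sorted (with $ < everything):
  sorted[0] = $raspberry  (last char: 'y')
  sorted[1] = aspberry$r  (last char: 'r')
  sorted[2] = berry$rasp  (last char: 'p')
  sorted[3] = erry$raspb  (last char: 'b')
  sorted[4] = pberry$ras  (last char: 's')
  sorted[5] = raspberry$  (last char: '$')
  sorted[6] = rry$raspbe  (last char: 'e')
  sorted[7] = ry$raspber  (last char: 'r')
  sorted[8] = spberry$ra  (last char: 'a')
  sorted[9] = y$raspberr  (last char: 'r')
Last column: yrpbs$erar
Original string S is at sorted index 5

Answer: yrpbs$erar
5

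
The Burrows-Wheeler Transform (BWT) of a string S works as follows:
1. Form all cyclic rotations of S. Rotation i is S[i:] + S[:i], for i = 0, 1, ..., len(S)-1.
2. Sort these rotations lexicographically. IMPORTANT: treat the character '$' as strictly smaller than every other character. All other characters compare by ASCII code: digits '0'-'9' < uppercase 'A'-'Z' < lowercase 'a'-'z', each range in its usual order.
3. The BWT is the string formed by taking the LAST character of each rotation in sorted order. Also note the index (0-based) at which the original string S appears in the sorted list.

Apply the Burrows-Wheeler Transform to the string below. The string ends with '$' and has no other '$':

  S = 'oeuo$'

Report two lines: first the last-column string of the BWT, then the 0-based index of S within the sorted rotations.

All 5 rotations (rotation i = S[i:]+S[:i]):
  rot[0] = oeuo$
  rot[1] = euo$o
  rot[2] = uo$oe
  rot[3] = o$oeu
  rot[4] = $oeuo
Sorted (with $ < everything):
  sorted[0] = $oeuo  (last char: 'o')
  sorted[1] = euo$o  (last char: 'o')
  sorted[2] = o$oeu  (last char: 'u')
  sorted[3] = oeuo$  (last char: '$')
  sorted[4] = uo$oe  (last char: 'e')
Last column: oou$e
Original string S is at sorted index 3

Answer: oou$e
3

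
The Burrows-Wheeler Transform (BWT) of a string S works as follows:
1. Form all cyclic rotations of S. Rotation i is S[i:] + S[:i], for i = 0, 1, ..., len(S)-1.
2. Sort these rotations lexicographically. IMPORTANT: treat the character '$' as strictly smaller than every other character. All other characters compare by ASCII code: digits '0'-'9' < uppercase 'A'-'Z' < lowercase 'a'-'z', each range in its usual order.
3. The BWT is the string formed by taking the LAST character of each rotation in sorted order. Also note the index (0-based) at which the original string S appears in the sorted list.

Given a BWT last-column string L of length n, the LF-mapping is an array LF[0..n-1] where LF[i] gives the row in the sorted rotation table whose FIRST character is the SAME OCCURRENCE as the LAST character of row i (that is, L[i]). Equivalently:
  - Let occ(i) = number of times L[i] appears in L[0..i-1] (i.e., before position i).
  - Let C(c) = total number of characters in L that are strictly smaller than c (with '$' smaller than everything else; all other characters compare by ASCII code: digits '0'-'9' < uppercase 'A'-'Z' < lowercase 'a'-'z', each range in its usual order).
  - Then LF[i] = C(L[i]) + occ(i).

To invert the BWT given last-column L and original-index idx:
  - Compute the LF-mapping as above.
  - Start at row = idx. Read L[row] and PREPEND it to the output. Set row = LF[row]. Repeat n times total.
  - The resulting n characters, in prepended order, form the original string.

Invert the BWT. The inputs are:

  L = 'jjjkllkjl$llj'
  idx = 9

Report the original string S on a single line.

LF mapping: 1 2 3 6 8 9 7 4 10 0 11 12 5
Walk LF starting at row 9, prepending L[row]:
  step 1: row=9, L[9]='$', prepend. Next row=LF[9]=0
  step 2: row=0, L[0]='j', prepend. Next row=LF[0]=1
  step 3: row=1, L[1]='j', prepend. Next row=LF[1]=2
  step 4: row=2, L[2]='j', prepend. Next row=LF[2]=3
  step 5: row=3, L[3]='k', prepend. Next row=LF[3]=6
  step 6: row=6, L[6]='k', prepend. Next row=LF[6]=7
  step 7: row=7, L[7]='j', prepend. Next row=LF[7]=4
  step 8: row=4, L[4]='l', prepend. Next row=LF[4]=8
  step 9: row=8, L[8]='l', prepend. Next row=LF[8]=10
  step 10: row=10, L[10]='l', prepend. Next row=LF[10]=11
  step 11: row=11, L[11]='l', prepend. Next row=LF[11]=12
  step 12: row=12, L[12]='j', prepend. Next row=LF[12]=5
  step 13: row=5, L[5]='l', prepend. Next row=LF[5]=9
Reversed output: ljlllljkkjjj$

Answer: ljlllljkkjjj$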